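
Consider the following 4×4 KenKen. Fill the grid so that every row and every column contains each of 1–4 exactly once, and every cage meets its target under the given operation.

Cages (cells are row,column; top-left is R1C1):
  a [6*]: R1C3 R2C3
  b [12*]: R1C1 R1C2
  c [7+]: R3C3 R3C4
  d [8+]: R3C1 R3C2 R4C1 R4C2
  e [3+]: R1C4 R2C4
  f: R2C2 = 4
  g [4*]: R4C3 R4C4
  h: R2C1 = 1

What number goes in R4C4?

Cage h is given; hence R2C1 = 1.
F is a freebie, leaving R2C2 = 4.
Row 2 already has 1, so R2C4 = 2.
Cage b needs two cells with product 12, so R1C1 = 4.
4 is placed in column 2; hence R1C2 = 3.
Cage a's pair has product 6, which forces R1C3 = 2.
Column 4 now contains 2, which forces R1C4 = 1.
Row 2 now contains 2, which forces R2C3 = 3.
Column 3 already has 3, so R3C3 = 4.
4 is placed in row 3, so R3C4 = 3.
Column 3 already has 4, leaving R4C3 = 1.
1 is placed in column 4, so R4C4 = 4.
Row 3 now contains 3, so R3C1 = 2.
The 4 cells of cage d must have sum 8; hence R3C2 = 1.
Cage d has sum 8, which forces R4C1 = 3.
Row 4 now contains 1, leaving R4C2 = 2.
The full grid is 4 3 2 1 / 1 4 3 2 / 2 1 4 3 / 3 2 1 4.

4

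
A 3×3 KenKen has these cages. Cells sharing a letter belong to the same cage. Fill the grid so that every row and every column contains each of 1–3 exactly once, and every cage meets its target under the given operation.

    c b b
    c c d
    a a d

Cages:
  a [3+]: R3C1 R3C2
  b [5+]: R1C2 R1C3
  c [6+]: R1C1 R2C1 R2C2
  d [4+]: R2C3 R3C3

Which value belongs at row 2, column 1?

The only place for 1 in row 1 is R1C1.
Column 1 already has 1, leaving R3C1 = 2.
Cage a's pair has sum 3, leaving R3C2 = 1.
1 is placed in row 3, leaving R3C3 = 3.
The two cells of cage b must have sum 5, which forces R1C2 = 3.
3 is placed in column 3, which forces R1C3 = 2.
2 is placed in column 1, leaving R2C1 = 3.
The 3 cells of cage c must have sum 6; hence R2C2 = 2.
3 is placed in column 3, which forces R2C3 = 1.
Filled in: 1 3 2 / 3 2 1 / 2 1 3.

3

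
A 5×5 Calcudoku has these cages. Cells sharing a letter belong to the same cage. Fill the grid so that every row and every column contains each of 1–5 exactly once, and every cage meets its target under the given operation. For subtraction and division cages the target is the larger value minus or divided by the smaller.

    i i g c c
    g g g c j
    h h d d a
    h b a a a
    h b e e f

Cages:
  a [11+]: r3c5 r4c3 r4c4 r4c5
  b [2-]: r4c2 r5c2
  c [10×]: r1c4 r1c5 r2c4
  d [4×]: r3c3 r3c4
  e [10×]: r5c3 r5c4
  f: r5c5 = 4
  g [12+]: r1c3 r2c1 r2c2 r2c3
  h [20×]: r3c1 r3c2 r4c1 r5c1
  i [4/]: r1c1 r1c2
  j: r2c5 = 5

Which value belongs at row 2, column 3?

2

Cage j is a single given cell; hence r2c5 = 5.
F is a freebie, so r5c5 = 4.
The 3 cells of cage c must have product 10; hence r1c4 = 5.
5 is placed in column 4, leaving r5c4 = 2.
The 3 cells of cage c must have product 10, which forces r1c5 = 2.
2 is placed in column 4; hence r2c4 = 1.
Column 4 already has 1; hence r3c4 = 4.
Column 4 now contains 4; hence r4c4 = 3.
Row 4 now contains 3, which forces r4c5 = 1.
2 is placed in row 5; hence r5c3 = 5.
Cage g has sum 12, leaving r1c3 = 3.
The 4 cells of cage h must have product 20, which forces r3c1 = 5.
Row 3 now contains 4, so r3c3 = 1.
Column 5 already has 1, which forces r3c5 = 3.
1 is placed in row 4; hence r4c2 = 5.
The 4 cells of cage a must have sum 11, so r4c3 = 4.
5 is placed in row 5, leaving r5c1 = 1.
The two cells of cage b must have difference 2, which forces r5c2 = 3.
1 is placed in column 1; hence r1c1 = 4.
Cage i's pair has quotient 4, which forces r1c2 = 1.
The 4 cells of cage g must have sum 12, which forces r2c1 = 3.
Cage g has sum 12, leaving r2c2 = 4.
Column 3 already has 4, which forces r2c3 = 2.
Row 3 already has 1; hence r3c2 = 2.
Row 4 now contains 4; hence r4c1 = 2.
Completed grid: 4 1 3 5 2 / 3 4 2 1 5 / 5 2 1 4 3 / 2 5 4 3 1 / 1 3 5 2 4.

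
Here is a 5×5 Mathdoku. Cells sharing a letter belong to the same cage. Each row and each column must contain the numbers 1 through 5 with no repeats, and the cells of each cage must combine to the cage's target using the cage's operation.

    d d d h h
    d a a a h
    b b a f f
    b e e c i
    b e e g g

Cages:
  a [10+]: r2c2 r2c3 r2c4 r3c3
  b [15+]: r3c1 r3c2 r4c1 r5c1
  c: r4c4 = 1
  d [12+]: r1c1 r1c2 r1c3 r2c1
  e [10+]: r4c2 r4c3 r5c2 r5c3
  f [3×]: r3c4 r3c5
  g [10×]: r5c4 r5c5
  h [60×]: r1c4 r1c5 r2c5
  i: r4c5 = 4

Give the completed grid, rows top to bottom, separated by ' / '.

1 2 5 4 3 / 4 1 3 2 5 / 2 5 4 3 1 / 5 3 2 1 4 / 3 4 1 5 2

Cage c is a single given cell, which forces r4c4 = 1.
I is a freebie, so r4c5 = 4.
Cage h has product 60, so r1c4 = 4.
Column 4 already has 1, leaving r3c4 = 3.
Cage f's pair has product 3; hence r3c5 = 1.
The only place for 4 in row 2 is r2c1.
Cage b has sum 15, so r3c1 = 2.
The 4 cells of cage b must have sum 15, so r3c2 = 5.
2 is placed in row 3, so r3c3 = 4.
Cage a has sum 10; hence r2c4 = 2.
2 is placed in column 4, so r5c4 = 5.
Row 5 already has 5, leaving r5c5 = 2.
The 4 cells of cage b must have sum 15, which forces r4c1 = 5.
Row 5 already has 5, so r5c1 = 3.
Cage e has sum 10; hence r5c2 = 4.
Cage e needs sum 10; hence r5c3 = 1.
5 is placed in column 1, so r1c1 = 1.
Cage d needs sum 12, which forces r1c2 = 2.
Cage d has sum 12, so r1c3 = 5.
Row 1 already has 5, which forces r1c5 = 3.
Cage a has sum 10, so r2c2 = 1.
1 is placed in column 3; hence r2c3 = 3.
3 is placed in column 5, which forces r2c5 = 5.
Column 2 already has 2, which forces r4c2 = 3.
Column 3 now contains 3, so r4c3 = 2.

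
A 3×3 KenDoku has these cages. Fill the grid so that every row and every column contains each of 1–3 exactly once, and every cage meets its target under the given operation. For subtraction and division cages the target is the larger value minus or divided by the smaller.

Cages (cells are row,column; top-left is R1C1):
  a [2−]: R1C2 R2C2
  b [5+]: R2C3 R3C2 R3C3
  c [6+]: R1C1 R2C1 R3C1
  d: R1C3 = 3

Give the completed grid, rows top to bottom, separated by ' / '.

2 1 3 / 1 3 2 / 3 2 1

Cage d is a single given cell; hence R1C3 = 3.
Column 3 already has 3, so R3C3 = 1.
3 is placed in row 1; hence R1C2 = 1.
The two cells of cage a must have difference 2, which forces R2C2 = 3.
Column 3 now contains 1, so R2C3 = 2.
Row 3 already has 1, so R3C2 = 2.
Row 1 now contains 1, leaving R1C1 = 2.
Row 2 now contains 2, so R2C1 = 1.
Row 3 now contains 2; hence R3C1 = 3.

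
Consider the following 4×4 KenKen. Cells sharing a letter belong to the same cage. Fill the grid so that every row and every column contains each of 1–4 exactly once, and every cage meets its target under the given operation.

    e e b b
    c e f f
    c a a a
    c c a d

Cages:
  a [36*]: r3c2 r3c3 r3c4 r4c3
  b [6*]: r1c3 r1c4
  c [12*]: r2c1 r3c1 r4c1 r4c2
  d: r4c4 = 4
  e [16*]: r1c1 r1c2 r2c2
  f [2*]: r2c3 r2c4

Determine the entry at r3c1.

2

Cage a has product 36, which forces r4c3 = 3.
Cage d is given, so r4c4 = 4.
Column 3 now contains 3, which forces r1c3 = 2.
Cage b's pair has product 6; hence r1c4 = 3.
Column 3 already has 2, which forces r2c3 = 1.
1 is placed in row 2; hence r2c4 = 2.
Column 3 now contains 1, which forces r3c3 = 4.
3 is placed in column 4, so r3c4 = 1.
4 is placed in row 4, leaving r4c1 = 1.
Cage c needs product 12, so r4c2 = 2.
2 is placed in row 1, so r1c1 = 4.
Cage e needs product 16, which forces r1c2 = 1.
Row 2 now contains 2; hence r2c1 = 3.
Row 2 now contains 2, leaving r2c2 = 4.
Cage c needs product 12, so r3c1 = 2.
Row 3 now contains 1, leaving r3c2 = 3.
The full grid is 4 1 2 3 / 3 4 1 2 / 2 3 4 1 / 1 2 3 4.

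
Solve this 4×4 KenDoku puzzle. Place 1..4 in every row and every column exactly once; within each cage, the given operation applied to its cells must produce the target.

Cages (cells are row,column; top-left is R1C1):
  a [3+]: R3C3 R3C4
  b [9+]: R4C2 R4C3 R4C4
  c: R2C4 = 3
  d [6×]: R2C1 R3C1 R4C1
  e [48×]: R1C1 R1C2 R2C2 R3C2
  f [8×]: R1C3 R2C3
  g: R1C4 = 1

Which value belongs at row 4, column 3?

3

Cage g is a single given cell, so R1C4 = 1.
Cage c is a single given cell, leaving R2C4 = 3.
Column 4 now contains 1, so R3C4 = 2.
Column 4 now contains 2, which forces R4C4 = 4.
Row 3 now contains 2, which forces R3C3 = 1.
1 is placed in row 3; hence R3C1 = 3.
Row 3 now contains 3, so R3C2 = 4.
Column 2 already has 4, leaving R1C2 = 3.
3 is placed in column 2, so R4C2 = 2.
Row 4 already has 2; hence R4C3 = 3.
Cage e has product 48, so R1C1 = 4.
4 is placed in row 1, leaving R1C3 = 2.
Cage d needs product 6; hence R2C1 = 2.
2 is placed in column 2; hence R2C2 = 1.
2 is placed in column 3, so R2C3 = 4.
Row 4 already has 2, so R4C1 = 1.
Completed grid: 4 3 2 1 / 2 1 4 3 / 3 4 1 2 / 1 2 3 4.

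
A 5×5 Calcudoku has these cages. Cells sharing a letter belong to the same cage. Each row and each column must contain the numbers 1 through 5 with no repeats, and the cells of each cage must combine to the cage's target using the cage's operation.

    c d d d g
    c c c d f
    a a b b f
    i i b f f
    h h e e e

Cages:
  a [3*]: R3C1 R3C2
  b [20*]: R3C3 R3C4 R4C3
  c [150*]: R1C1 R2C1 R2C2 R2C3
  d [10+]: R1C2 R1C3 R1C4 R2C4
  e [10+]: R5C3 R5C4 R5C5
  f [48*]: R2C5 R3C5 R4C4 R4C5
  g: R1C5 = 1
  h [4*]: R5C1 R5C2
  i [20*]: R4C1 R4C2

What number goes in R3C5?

The 4 cells of cage c must have product 150, which forces R1C1 = 5.
G is a freebie, leaving R1C5 = 1.
Column 1 already has 5, leaving R4C1 = 4.
Row 4 already has 4, so R4C2 = 5.
Row 4 already has 4; hence R4C4 = 2.
Row 4 already has 4, which forces R4C5 = 3.
Column 1 already has 4; hence R5C1 = 1.
1 is placed in row 5, so R5C2 = 4.
Cage c needs product 150, so R2C3 = 5.
Cage d has sum 10, which forces R2C4 = 1.
Column 1 now contains 1, which forces R3C1 = 3.
Cage a's pair has product 3, which forces R3C2 = 1.
5 is placed in column 3, leaving R3C3 = 4.
4 is placed in row 3; hence R3C4 = 5.
4 is placed in row 3, so R3C5 = 2.
Row 4 already has 2, so R4C3 = 1.
5 is placed in column 4, leaving R5C4 = 3.
Column 5 already has 2, which forces R5C5 = 5.
Column 4 now contains 3, leaving R1C4 = 4.
Column 1 now contains 3; hence R2C1 = 2.
Cage c has product 150; hence R2C2 = 3.
Column 5 already has 2; hence R2C5 = 4.
Row 5 now contains 3, so R5C3 = 2.
3 is placed in column 2, so R1C2 = 2.
Column 3 now contains 2; hence R1C3 = 3.
The full grid is 5 2 3 4 1 / 2 3 5 1 4 / 3 1 4 5 2 / 4 5 1 2 3 / 1 4 2 3 5.

2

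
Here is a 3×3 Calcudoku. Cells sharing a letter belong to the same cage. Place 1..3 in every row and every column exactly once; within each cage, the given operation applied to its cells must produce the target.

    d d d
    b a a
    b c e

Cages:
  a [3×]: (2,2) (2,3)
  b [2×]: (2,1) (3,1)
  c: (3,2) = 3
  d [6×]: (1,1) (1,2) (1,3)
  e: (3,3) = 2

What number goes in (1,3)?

1

Cage c is a single given cell; hence (3,2) = 3.
Cage e is a single given cell, which forces (3,3) = 2.
Cage b needs two cells with product 2, so (2,1) = 2.
3 is placed in column 2, which forces (2,2) = 1.
Cage a needs two cells with product 3; hence (2,3) = 3.
2 is placed in row 3, leaving (3,1) = 1.
Column 1 already has 1, which forces (1,1) = 3.
1 is placed in column 2, leaving (1,2) = 2.
Column 3 now contains 3; hence (1,3) = 1.
Completed grid: 3 2 1 / 2 1 3 / 1 3 2.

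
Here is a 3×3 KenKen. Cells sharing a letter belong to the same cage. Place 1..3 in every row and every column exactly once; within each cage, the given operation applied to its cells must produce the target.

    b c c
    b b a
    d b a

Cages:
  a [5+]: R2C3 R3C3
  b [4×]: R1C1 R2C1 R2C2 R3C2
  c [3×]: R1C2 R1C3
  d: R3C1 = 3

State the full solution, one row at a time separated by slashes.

2 3 1 / 1 2 3 / 3 1 2

D is a freebie, which forces R3C1 = 3.
3 is placed in row 3, which forces R3C3 = 2.
Cage b has product 4; hence R1C1 = 2.
The 4 cells of cage b must have product 4, so R2C1 = 1.
The 4 cells of cage b must have product 4, so R2C2 = 2.
Column 3 already has 2, so R2C3 = 3.
Row 3 now contains 2, leaving R3C2 = 1.
1 is placed in column 2, so R1C2 = 3.
3 is placed in column 3, which forces R1C3 = 1.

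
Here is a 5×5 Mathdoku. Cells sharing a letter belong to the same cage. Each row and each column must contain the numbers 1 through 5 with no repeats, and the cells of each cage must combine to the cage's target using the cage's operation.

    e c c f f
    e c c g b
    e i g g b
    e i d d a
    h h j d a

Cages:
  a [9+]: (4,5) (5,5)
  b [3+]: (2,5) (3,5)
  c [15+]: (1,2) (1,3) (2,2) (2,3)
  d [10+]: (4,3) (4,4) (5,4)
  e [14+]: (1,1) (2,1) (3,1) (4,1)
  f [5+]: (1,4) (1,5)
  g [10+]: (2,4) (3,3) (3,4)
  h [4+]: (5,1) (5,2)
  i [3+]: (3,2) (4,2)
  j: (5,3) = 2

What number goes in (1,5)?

Cage j is a single given cell, so (5,3) = 2.
The only place for 1 in column 1 is (5,1).
Row 5 now contains 1, so (5,2) = 3.
Column 5 needs a 3, and only (1,5) is open for it.
The two cells of cage f must have sum 5, which forces (1,4) = 2.
The only place for 3 in row 4 is (4,1).
The only place for 3 in row 2 is (2,4).
Cage g needs sum 10, which forces (3,3) = 3.
Cage g needs sum 10; hence (3,4) = 4.
Column 4 now contains 4, so (5,4) = 5.
Row 5 already has 5, so (5,5) = 4.
The 3 cells of cage d must have sum 10, which forces (4,3) = 4.
5 is placed in column 4; hence (4,4) = 1.
4 is placed in column 5; hence (4,5) = 5.
The two cells of cage i must have sum 3, so (3,2) = 1.
Row 3 already has 1, leaving (3,5) = 2.
1 is placed in row 4, leaving (4,2) = 2.
Cage e needs sum 14, so (1,1) = 4.
4 is placed in row 1; hence (1,2) = 5.
Row 1 now contains 5, which forces (1,3) = 1.
The 4 cells of cage e must have sum 14; hence (2,1) = 2.
5 is placed in column 2, which forces (2,2) = 4.
Column 3 now contains 1; hence (2,3) = 5.
Column 5 now contains 2; hence (2,5) = 1.
2 is placed in row 3, so (3,1) = 5.
The full grid is 4 5 1 2 3 / 2 4 5 3 1 / 5 1 3 4 2 / 3 2 4 1 5 / 1 3 2 5 4.

3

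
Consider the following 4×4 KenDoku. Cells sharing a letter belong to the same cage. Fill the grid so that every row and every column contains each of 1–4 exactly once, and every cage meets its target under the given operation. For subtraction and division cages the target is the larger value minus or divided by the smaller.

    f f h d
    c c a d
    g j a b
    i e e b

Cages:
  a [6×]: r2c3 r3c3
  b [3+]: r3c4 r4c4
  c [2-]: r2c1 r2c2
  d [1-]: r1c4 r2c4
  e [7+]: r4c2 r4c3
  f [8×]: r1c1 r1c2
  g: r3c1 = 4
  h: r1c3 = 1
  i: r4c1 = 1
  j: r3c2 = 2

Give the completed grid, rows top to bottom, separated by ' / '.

2 4 1 3 / 3 1 2 4 / 4 2 3 1 / 1 3 4 2

Cage h is a single given cell, leaving r1c3 = 1.
Cage g is a single given cell, so r3c1 = 4.
Cage j is given; hence r3c2 = 2.
Row 3 now contains 2, which forces r3c3 = 3.
Row 3 now contains 2, which forces r3c4 = 1.
Cage i is a single given cell, which forces r4c1 = 1.
Column 3 already has 3, leaving r4c3 = 4.
Column 4 already has 1; hence r4c4 = 2.
Column 1 now contains 4, leaving r1c1 = 2.
2 is placed in column 2; hence r1c2 = 4.
4 is placed in row 1, leaving r1c4 = 3.
Column 1 now contains 2, leaving r2c1 = 3.
4 is placed in column 2, which forces r2c2 = 1.
Column 3 already has 3, which forces r2c3 = 2.
Column 4 already has 3, which forces r2c4 = 4.
Row 4 already has 4, leaving r4c2 = 3.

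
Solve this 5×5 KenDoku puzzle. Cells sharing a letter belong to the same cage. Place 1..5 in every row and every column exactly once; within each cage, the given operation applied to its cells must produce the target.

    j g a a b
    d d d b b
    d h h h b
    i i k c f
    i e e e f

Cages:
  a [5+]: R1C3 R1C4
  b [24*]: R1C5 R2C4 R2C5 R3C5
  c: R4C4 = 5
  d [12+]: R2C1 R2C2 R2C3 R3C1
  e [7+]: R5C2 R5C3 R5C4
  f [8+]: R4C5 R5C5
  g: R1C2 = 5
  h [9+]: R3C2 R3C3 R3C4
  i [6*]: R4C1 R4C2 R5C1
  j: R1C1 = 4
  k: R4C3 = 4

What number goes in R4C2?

2

J is a freebie; hence R1C1 = 4.
Cage g is given; hence R1C2 = 5.
Cage k is a single given cell, which forces R4C3 = 4.
Cage c is a single given cell, leaving R4C4 = 5.
5 is placed in row 4, which forces R4C5 = 3.
Column 5 already has 3; hence R5C5 = 5.
Cage b has product 24, which forces R2C4 = 3.
Cage i has product 6; hence R5C1 = 3.
Cage a's pair has sum 5, leaving R1C3 = 3.
3 is placed in column 4; hence R1C4 = 2.
Row 1 already has 2, which forces R1C5 = 1.
Cage d needs sum 12; hence R2C2 = 4.
Row 2 now contains 4, so R2C5 = 2.
2 is placed in column 5, leaving R3C5 = 4.
Cage d has sum 12; hence R3C1 = 2.
Cage h has sum 9; hence R3C2 = 3.
The 3 cells of cage h must have sum 9, which forces R3C3 = 5.
Row 3 already has 4, which forces R3C4 = 1.
Column 1 now contains 2; hence R4C1 = 1.
1 is placed in row 4, leaving R4C2 = 2.
Column 2 already has 2, which forces R5C2 = 1.
Row 5 now contains 1, so R5C3 = 2.
The 3 cells of cage e must have sum 7; hence R5C4 = 4.
Column 1 already has 1, so R2C1 = 5.
Column 3 now contains 5; hence R2C3 = 1.
Completed grid: 4 5 3 2 1 / 5 4 1 3 2 / 2 3 5 1 4 / 1 2 4 5 3 / 3 1 2 4 5.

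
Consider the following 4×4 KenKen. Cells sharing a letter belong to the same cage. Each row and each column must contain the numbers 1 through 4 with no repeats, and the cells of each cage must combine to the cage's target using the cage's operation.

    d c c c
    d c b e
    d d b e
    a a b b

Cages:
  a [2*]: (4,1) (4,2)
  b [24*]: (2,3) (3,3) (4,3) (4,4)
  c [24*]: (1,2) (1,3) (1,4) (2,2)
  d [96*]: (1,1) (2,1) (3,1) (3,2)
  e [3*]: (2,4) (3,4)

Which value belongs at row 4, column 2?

2

Cage d needs product 96, so (3,2) = 4.
In column 1, 1 can only go at (4,1), so (4,1) = 1.
1 is placed in row 4, which forces (4,2) = 2.
In row 1, 1 can only go at (1,2), so (1,2) = 1.
Column 2 now contains 1, so (2,2) = 3.
Row 2 now contains 3; hence (2,4) = 1.
Column 4 already has 1, so (3,4) = 3.
Column 4 now contains 3, leaving (4,4) = 4.
Cage d has product 96, leaving (1,1) = 3.
Cage c has product 24, so (1,3) = 4.
Column 4 already has 4, which forces (1,4) = 2.
Cage d needs product 96, which forces (2,1) = 4.
1 is placed in row 2; hence (2,3) = 2.
Row 3 already has 3, so (3,1) = 2.
The 4 cells of cage b must have product 24, which forces (3,3) = 1.
Row 4 now contains 4, leaving (4,3) = 3.
Filled in: 3 1 4 2 / 4 3 2 1 / 2 4 1 3 / 1 2 3 4.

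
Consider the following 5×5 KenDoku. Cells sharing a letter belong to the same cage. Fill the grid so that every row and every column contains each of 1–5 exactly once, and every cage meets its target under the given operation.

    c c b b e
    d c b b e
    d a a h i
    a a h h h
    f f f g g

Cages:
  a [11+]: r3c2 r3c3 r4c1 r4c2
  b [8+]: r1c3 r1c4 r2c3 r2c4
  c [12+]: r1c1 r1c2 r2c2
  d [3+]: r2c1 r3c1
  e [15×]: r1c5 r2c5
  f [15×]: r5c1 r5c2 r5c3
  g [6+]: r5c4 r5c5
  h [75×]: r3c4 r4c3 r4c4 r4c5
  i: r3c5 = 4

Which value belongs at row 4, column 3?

Cage h has product 75; hence r3c4 = 5.
Cage i is a single given cell, which forces r3c5 = 4.
The only place for 2 in row 5 is r5c5.
The two cells of cage g must have sum 6, so r5c4 = 4.
Column 5 needs a 1, and only r4c5 is open for it.
Cage h needs product 75, so r4c3 = 5.
Row 4 now contains 1; hence r4c4 = 3.
Row 3 needs a 1, and only r3c1 is open for it.
Column 1 now contains 1, which forces r2c1 = 2.
Row 2 already has 2; hence r2c4 = 1.
Column 1 already has 2, leaving r4c1 = 4.
Row 4 already has 4, so r4c2 = 2.
The 4 cells of cage b must have sum 8, which forces r1c3 = 1.
Column 4 already has 1, which forces r1c4 = 2.
Cage b has sum 8, leaving r2c3 = 4.
Column 2 already has 2, leaving r3c2 = 3.
Cage a has sum 11, so r3c3 = 2.
Column 3 now contains 1, so r5c3 = 3.
The 3 cells of cage c must have sum 12, leaving r1c1 = 3.
Cage c needs sum 12; hence r1c2 = 4.
3 is placed in row 1, leaving r1c5 = 5.
Column 2 already has 3, so r2c2 = 5.
5 is placed in column 5, which forces r2c5 = 3.
Row 5 already has 3; hence r5c1 = 5.
Cage f has product 15, so r5c2 = 1.
The full grid is 3 4 1 2 5 / 2 5 4 1 3 / 1 3 2 5 4 / 4 2 5 3 1 / 5 1 3 4 2.

5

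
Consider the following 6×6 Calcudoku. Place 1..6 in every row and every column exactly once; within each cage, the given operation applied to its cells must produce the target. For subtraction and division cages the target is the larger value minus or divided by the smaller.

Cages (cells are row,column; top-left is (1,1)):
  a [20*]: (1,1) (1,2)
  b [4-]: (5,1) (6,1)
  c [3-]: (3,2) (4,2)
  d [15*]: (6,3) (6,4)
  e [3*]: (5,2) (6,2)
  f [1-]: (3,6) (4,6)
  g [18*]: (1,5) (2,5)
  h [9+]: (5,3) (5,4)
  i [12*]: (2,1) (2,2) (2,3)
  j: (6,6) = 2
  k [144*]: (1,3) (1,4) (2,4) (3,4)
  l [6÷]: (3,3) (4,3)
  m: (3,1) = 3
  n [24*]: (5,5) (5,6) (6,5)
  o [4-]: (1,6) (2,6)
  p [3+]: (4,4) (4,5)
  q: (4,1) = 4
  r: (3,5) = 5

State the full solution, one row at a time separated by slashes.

M is a freebie, which forces (3,1) = 3.
R is a freebie, so (3,5) = 5.
Cage q is given, which forces (4,1) = 4.
Cage j is given, which forces (6,6) = 2.
Column 1 now contains 4; hence (1,1) = 5.
Cage a needs two cells with product 20; hence (1,2) = 4.
Row 1 already has 5, which forces (1,6) = 1.
1 is placed in column 6, so (2,6) = 5.
5 is placed in column 6, leaving (4,6) = 3.
The two cells of cage c must have difference 3; hence (3,2) = 2.
The two cells of cage f must have difference 1, so (3,6) = 4.
Cage c's pair has difference 3, so (4,2) = 5.
Cage b needs two cells with difference 4, which forces (5,1) = 2.
Column 6 now contains 4; hence (5,6) = 6.
Cage b needs two cells with difference 4, so (6,1) = 6.
Column 1 now contains 6, so (2,1) = 1.
The 4 cells of cage k must have product 144, which forces (2,4) = 4.
Row 3 now contains 4, so (3,4) = 6.
Column 4 now contains 4; hence (5,4) = 5.
Column 4 already has 5, so (6,4) = 3.
The 4 cells of cage k must have product 144, leaving (1,3) = 3.
Column 4 now contains 3, so (1,4) = 2.
3 is placed in row 1, which forces (1,5) = 6.
The 3 cells of cage i must have product 12, which forces (2,2) = 6.
4 is placed in row 2; hence (2,3) = 2.
Column 5 now contains 6; hence (2,5) = 3.
6 is placed in row 3; hence (3,3) = 1.
Cage l needs two cells with quotient 6; hence (4,3) = 6.
2 is placed in column 4; hence (4,4) = 1.
Row 4 already has 1, which forces (4,5) = 2.
The two cells of cage e must have product 3, so (5,2) = 3.
5 is placed in row 5; hence (5,3) = 4.
Row 5 now contains 4, which forces (5,5) = 1.
Row 6 now contains 3, leaving (6,2) = 1.
Row 6 now contains 3, so (6,3) = 5.
Column 5 already has 1, so (6,5) = 4.

5 4 3 2 6 1 / 1 6 2 4 3 5 / 3 2 1 6 5 4 / 4 5 6 1 2 3 / 2 3 4 5 1 6 / 6 1 5 3 4 2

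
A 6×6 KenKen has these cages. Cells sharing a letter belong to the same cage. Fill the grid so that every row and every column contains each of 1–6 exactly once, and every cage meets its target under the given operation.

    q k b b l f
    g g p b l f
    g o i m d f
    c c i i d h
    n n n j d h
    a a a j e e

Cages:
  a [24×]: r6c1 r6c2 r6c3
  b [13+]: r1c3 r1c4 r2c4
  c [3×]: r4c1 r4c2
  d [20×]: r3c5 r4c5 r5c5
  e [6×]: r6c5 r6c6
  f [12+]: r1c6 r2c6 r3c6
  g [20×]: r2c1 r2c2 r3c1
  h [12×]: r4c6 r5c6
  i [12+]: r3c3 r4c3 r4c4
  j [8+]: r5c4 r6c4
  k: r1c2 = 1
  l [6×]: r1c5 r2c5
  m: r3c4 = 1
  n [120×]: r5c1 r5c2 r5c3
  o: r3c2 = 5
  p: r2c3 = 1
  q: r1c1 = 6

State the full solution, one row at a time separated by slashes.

6 1 3 4 2 5 / 5 2 1 6 3 4 / 2 5 6 1 4 3 / 1 3 4 2 5 6 / 4 6 5 3 1 2 / 3 4 2 5 6 1

Cage q is given, leaving r1c1 = 6.
K is a freebie, leaving r1c2 = 1.
P is a freebie; hence r2c3 = 1.
Cage o is given, so r3c2 = 5.
Cage m is given, which forces r3c4 = 1.
1 is placed in row 3; hence r3c5 = 4.
1 is placed in column 2, so r4c2 = 3.
The 3 cells of cage g must have product 20; hence r2c1 = 5.
Cage g needs product 20, so r2c2 = 2.
Row 2 now contains 2, so r2c5 = 3.
Row 3 already has 4, leaving r3c1 = 2.
Row 4 already has 3; hence r4c1 = 1.
1 is placed in row 4; hence r4c5 = 5.
Column 1 now contains 5, so r5c1 = 4.
Row 5 now contains 4, so r5c2 = 6.
Row 5 already has 6, which forces r5c3 = 5.
Column 5 now contains 5, which forces r5c5 = 1.
4 is placed in column 1, so r6c1 = 3.
6 is placed in column 2; hence r6c2 = 4.
3 is placed in column 5; hence r1c5 = 2.
2 is placed in row 1, which forces r1c6 = 5.
Cage f needs sum 12, so r2c6 = 4.
Cage i needs sum 12, leaving r3c3 = 6.
6 is placed in row 3, leaving r3c6 = 3.
4 is placed in column 6, which forces r4c6 = 6.
3 is placed in column 6, leaving r5c6 = 2.
Cage a needs product 24; hence r6c3 = 2.
The two cells of cage e must have product 6, so r6c5 = 6.
Cage e's pair has product 6, which forces r6c6 = 1.
4 is placed in row 2; hence r2c4 = 6.
2 is placed in column 3, leaving r4c3 = 4.
The 3 cells of cage i must have sum 12; hence r4c4 = 2.
Row 5 now contains 2, which forces r5c4 = 3.
Row 6 now contains 6, which forces r6c4 = 5.
Column 3 now contains 4, which forces r1c3 = 3.
3 is placed in column 4, which forces r1c4 = 4.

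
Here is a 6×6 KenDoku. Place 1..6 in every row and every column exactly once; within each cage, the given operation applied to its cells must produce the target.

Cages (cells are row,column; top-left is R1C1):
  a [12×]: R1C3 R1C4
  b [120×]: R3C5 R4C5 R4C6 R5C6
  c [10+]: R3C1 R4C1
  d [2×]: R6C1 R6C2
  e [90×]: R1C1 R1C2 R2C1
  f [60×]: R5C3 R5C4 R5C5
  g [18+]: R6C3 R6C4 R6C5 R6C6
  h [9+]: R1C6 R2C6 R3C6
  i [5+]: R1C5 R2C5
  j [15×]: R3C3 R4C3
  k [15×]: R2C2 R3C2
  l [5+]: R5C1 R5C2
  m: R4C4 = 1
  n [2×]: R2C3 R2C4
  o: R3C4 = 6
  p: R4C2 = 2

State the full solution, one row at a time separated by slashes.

5 6 4 3 1 2 / 3 5 1 2 4 6 / 4 3 5 6 2 1 / 6 2 3 1 5 4 / 1 4 2 5 6 3 / 2 1 6 4 3 5

Cage o is a single given cell, leaving R3C4 = 6.
Cage p is a single given cell; hence R4C2 = 2.
Cage m is given, leaving R4C4 = 1.
Column 2 already has 2, so R6C2 = 1.
Cage n needs two cells with product 2, so R2C3 = 1.
Column 4 now contains 1, which forces R2C4 = 2.
Row 3 now contains 6; hence R3C1 = 4.
The two cells of cage c must have sum 10, leaving R4C1 = 6.
Row 6 now contains 1, so R6C1 = 2.
Cage e has product 90, leaving R1C2 = 6.
2 is placed in column 1; hence R5C1 = 1.
The two cells of cage l must have sum 5, so R5C2 = 4.
Cage f has product 60, leaving R5C4 = 5.
Row 2 needs a 6, and only R2C6 is open for it.
The only place for 5 in row 1 is R1C1.
Column 1 already has 5; hence R2C1 = 3.
3 is placed in row 2, which forces R2C2 = 5.
3 is placed in row 2, which forces R2C5 = 4.
Column 2 now contains 5; hence R3C2 = 3.
3 is placed in row 3, which forces R3C3 = 5.
Row 3 already has 5, so R3C5 = 2.
2 is placed in row 3, so R3C6 = 1.
Column 3 now contains 5, leaving R4C3 = 3.
Row 4 now contains 3, leaving R4C5 = 5.
Row 4 already has 5; hence R4C6 = 4.
Column 5 already has 2, so R5C5 = 6.
6 is placed in column 5, so R6C5 = 3.
Row 6 already has 3, which forces R6C6 = 5.
Column 3 already has 3, which forces R1C3 = 4.
Cage a needs two cells with product 12, which forces R1C4 = 3.
Column 5 already has 2, which forces R1C5 = 1.
Column 6 now contains 1, so R1C6 = 2.
Row 5 now contains 6; hence R5C3 = 2.
Cage b has product 120, which forces R5C6 = 3.
The 4 cells of cage g must have sum 18; hence R6C3 = 6.
Row 6 already has 3, which forces R6C4 = 4.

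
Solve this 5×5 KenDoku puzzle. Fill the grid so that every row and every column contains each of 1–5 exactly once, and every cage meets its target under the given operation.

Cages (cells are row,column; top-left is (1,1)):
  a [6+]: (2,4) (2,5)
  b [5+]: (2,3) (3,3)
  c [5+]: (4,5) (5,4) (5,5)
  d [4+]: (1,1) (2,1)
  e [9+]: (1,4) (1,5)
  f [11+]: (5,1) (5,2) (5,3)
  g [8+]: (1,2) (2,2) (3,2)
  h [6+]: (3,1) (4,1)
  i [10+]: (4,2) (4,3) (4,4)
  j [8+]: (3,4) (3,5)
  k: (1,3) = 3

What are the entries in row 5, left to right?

5 4 2 1 3

Cage k is given, which forces (1,3) = 3.
Row 1 now contains 3, leaving (1,1) = 1.
Cage d's pair has sum 4, so (2,1) = 3.
Row 1 needs a 2, and only (1,2) is open for it.
The only place for 2 in row 3 is (3,1).
Column 1 already has 2, leaving (4,1) = 4.
Column 1 now contains 4, leaving (5,1) = 5.
Row 5 now contains 5; hence (5,2) = 4.
The 3 cells of cage f must have sum 11, so (5,3) = 2.
Row 5 already has 2, which forces (5,4) = 1.
1 is placed in row 5, so (5,5) = 3.
Cage j's pair has sum 8, so (3,4) = 3.
3 is placed in column 5, leaving (3,5) = 5.
The 3 cells of cage i must have sum 10; hence (4,2) = 3.
Cage i needs sum 10, so (4,3) = 5.
Cage i has sum 10, so (4,4) = 2.
Cage c needs sum 5, so (4,5) = 1.
The two cells of cage e must have sum 9, which forces (1,4) = 5.
Column 5 already has 5; hence (1,5) = 4.
Cage g needs sum 8, which forces (2,2) = 5.
The two cells of cage a must have sum 6, which forces (2,4) = 4.
Cage a needs two cells with sum 6, so (2,5) = 2.
Row 3 already has 5, so (3,2) = 1.
1 is placed in row 3, leaving (3,3) = 4.
4 is placed in row 2, leaving (2,3) = 1.
Completed grid: 1 2 3 5 4 / 3 5 1 4 2 / 2 1 4 3 5 / 4 3 5 2 1 / 5 4 2 1 3.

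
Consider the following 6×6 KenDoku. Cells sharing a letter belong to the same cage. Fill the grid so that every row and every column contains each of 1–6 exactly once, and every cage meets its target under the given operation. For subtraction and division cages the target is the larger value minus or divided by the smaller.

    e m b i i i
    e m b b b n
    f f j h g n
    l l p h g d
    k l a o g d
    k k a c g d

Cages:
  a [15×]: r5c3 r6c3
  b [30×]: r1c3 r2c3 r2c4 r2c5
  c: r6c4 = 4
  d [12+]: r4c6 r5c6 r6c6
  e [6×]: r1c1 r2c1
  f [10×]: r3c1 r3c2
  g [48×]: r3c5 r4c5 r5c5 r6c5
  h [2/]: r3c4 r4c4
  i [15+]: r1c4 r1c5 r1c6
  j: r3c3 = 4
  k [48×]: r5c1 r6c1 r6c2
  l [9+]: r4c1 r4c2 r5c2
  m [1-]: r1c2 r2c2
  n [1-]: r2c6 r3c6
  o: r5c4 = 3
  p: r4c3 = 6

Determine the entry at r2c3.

1

Cage j is a single given cell, so r3c3 = 4.
Cage p is a single given cell, so r4c3 = 6.
Cage o is given, which forces r5c4 = 3.
C is a freebie, so r6c4 = 4.
Cage k has product 48, leaving r5c1 = 4.
3 is placed in row 5, so r5c3 = 5.
Cage a's pair has product 15, which forces r6c3 = 3.
Cage b has product 30, leaving r2c4 = 5.
Cage b has product 30, which forces r2c5 = 3.
Cage g has product 48; hence r4c5 = 4.
Column 4 already has 5; hence r1c4 = 6.
Cage i needs sum 15, leaving r1c5 = 5.
The 3 cells of cage i must have sum 15; hence r1c6 = 4.
The only place for 4 in row 2 is r2c2.
Cage m's pair has difference 1, leaving r1c2 = 3.
Row 1 now contains 3, so r1c1 = 1.
Row 1 already has 1, which forces r1c3 = 2.
Cage e's pair has product 6, which forces r2c1 = 6.
2 is placed in column 3, so r2c3 = 1.
Row 2 now contains 1, leaving r2c6 = 2.
6 is placed in column 1, leaving r6c1 = 2.
Row 6 now contains 2, which forces r6c2 = 6.
6 is placed in row 6, so r6c5 = 1.
Row 6 now contains 1, which forces r6c6 = 5.
Column 1 now contains 2, so r3c1 = 5.
Cage f's pair has product 10; hence r3c2 = 2.
Row 3 now contains 2, leaving r3c4 = 1.
Row 3 now contains 2, leaving r3c5 = 6.
Row 3 now contains 1, leaving r3c6 = 3.
Column 1 now contains 2; hence r4c1 = 3.
Cage l has sum 9, leaving r4c2 = 5.
Column 4 now contains 1, leaving r4c4 = 2.
Column 6 now contains 5, so r4c6 = 1.
Cage l needs sum 9, leaving r5c2 = 1.
Column 5 already has 6, so r5c5 = 2.
The 3 cells of cage d must have sum 12, leaving r5c6 = 6.
Filled in: 1 3 2 6 5 4 / 6 4 1 5 3 2 / 5 2 4 1 6 3 / 3 5 6 2 4 1 / 4 1 5 3 2 6 / 2 6 3 4 1 5.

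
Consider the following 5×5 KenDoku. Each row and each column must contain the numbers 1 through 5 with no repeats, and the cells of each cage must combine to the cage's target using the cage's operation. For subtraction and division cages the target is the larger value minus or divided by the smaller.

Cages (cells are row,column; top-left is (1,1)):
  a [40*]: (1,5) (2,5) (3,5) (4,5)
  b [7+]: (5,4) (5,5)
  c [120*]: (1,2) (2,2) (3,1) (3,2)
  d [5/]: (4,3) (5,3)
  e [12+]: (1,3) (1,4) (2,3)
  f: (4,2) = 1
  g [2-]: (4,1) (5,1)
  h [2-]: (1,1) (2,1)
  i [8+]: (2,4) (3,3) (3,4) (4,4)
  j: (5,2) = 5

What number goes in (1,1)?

3

Cage f is a single given cell; hence (4,2) = 1.
1 is placed in row 4; hence (4,3) = 5.
J is a freebie, leaving (5,2) = 5.
Column 3 now contains 5; hence (5,3) = 1.
Cage e has sum 12; hence (1,4) = 5.
Cage c has product 120, so (3,1) = 5.
1 is placed in column 3; hence (3,3) = 2.
The 4 cells of cage a must have product 40, leaving (2,5) = 5.
Row 4 needs a 3, and only (4,4) is open for it.
Cage i needs sum 8; hence (2,4) = 2.
Column 4 now contains 3, which forces (3,4) = 1.
Row 3 now contains 1, leaving (3,5) = 4.
Column 5 already has 4, so (4,5) = 2.
Column 4 now contains 3; hence (5,4) = 4.
The two cells of cage b must have sum 7, so (5,5) = 3.
Cage c has product 120, so (1,2) = 2.
Column 5 already has 2, which forces (1,5) = 1.
Cage c needs product 120, which forces (2,2) = 4.
Row 2 already has 4, leaving (2,3) = 3.
Row 3 already has 4, which forces (3,2) = 3.
Row 4 now contains 2, so (4,1) = 4.
Row 5 now contains 4, so (5,1) = 2.
Row 1 now contains 1, which forces (1,1) = 3.
Column 3 already has 3; hence (1,3) = 4.
Row 2 already has 3; hence (2,1) = 1.
Completed grid: 3 2 4 5 1 / 1 4 3 2 5 / 5 3 2 1 4 / 4 1 5 3 2 / 2 5 1 4 3.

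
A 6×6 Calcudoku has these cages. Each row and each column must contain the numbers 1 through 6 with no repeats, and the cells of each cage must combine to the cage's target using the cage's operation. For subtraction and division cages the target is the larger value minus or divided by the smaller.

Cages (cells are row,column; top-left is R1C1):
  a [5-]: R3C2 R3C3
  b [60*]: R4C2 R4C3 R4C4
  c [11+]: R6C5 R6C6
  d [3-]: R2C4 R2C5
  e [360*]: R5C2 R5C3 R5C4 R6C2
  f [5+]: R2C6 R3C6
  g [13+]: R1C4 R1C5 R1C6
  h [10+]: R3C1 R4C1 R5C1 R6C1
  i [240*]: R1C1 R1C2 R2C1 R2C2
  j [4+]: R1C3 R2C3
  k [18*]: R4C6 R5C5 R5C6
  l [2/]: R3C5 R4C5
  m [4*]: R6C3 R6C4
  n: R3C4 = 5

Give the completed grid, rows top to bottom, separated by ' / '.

5 2 1 3 4 6 / 6 4 3 2 5 1 / 3 1 6 5 2 4 / 4 5 2 6 1 3 / 1 6 5 4 3 2 / 2 3 4 1 6 5

Cage n is given, leaving R3C4 = 5.
Row 1 needs a 1, and only R1C3 is open for it.
1 is placed in column 3; hence R2C3 = 3.
Cage a needs two cells with difference 5, which forces R3C2 = 1.
1 is placed in column 3, so R3C3 = 6.
1 is placed in column 3, which forces R6C3 = 4.
The two cells of cage m must have product 4, which forces R6C4 = 1.
Row 6 needs a 2, and only R6C1 is open for it.
In row 3, 2 can only go at R3C5, so R3C5 = 2.
In row 6, 3 can only go at R6C2, so R6C2 = 3.
The 4 cells of cage e must have product 360; hence R5C3 = 5.
The 3 cells of cage b must have product 60, which forces R4C2 = 5.
Column 3 now contains 5, which forces R4C3 = 2.
Cage b needs product 60, so R4C4 = 6.
Column 4 now contains 6, leaving R5C4 = 4.
Column 4 now contains 4, leaving R2C4 = 2.
Cage d needs two cells with difference 3; hence R2C5 = 5.
Row 2 now contains 2, which forces R2C6 = 1.
Column 6 already has 1; hence R4C6 = 3.
Row 5 already has 4, so R5C2 = 6.
6 is placed in row 5, which forces R5C6 = 2.
5 is placed in column 5, leaving R6C5 = 6.
Row 6 now contains 6, which forces R6C6 = 5.
Cage i has product 240, leaving R1C1 = 5.
The 4 cells of cage i must have product 240, so R1C2 = 2.
Column 4 now contains 2; hence R1C4 = 3.
6 is placed in column 5; hence R1C5 = 4.
The 3 cells of cage g must have sum 13, which forces R1C6 = 6.
Cage i has product 240, so R2C1 = 6.
6 is placed in column 2; hence R2C2 = 4.
Column 6 now contains 3; hence R3C6 = 4.
Column 5 already has 4; hence R4C5 = 1.
Cage k has product 18; hence R5C5 = 3.
Row 3 already has 4, so R3C1 = 3.
Row 4 now contains 1, which forces R4C1 = 4.
Row 5 now contains 3, which forces R5C1 = 1.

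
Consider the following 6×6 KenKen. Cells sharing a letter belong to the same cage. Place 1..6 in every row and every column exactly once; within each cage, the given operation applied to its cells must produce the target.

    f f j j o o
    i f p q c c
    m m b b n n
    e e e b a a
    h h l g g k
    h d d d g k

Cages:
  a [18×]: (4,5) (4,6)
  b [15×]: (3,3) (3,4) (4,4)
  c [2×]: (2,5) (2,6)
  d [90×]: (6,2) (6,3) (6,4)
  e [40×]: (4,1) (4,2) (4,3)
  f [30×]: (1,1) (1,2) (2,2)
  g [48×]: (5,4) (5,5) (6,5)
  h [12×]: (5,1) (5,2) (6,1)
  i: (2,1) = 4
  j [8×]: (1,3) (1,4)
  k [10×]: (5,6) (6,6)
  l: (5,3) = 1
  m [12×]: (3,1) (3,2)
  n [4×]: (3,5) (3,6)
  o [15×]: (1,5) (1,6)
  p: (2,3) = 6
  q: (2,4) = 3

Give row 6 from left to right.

1 3 5 6 4 2

I is a freebie, leaving (2,1) = 4.
P is a freebie, leaving (2,3) = 6.
Q is a freebie, so (2,4) = 3.
Cage l is given; hence (5,3) = 1.
Cage b needs product 15, which forces (3,3) = 3.
3 is placed in column 3, leaving (6,3) = 5.
5 is placed in row 6; hence (6,4) = 6.
5 is placed in row 6, leaving (6,6) = 2.
Cage c's pair has product 2; hence (2,5) = 2.
Column 6 already has 2, so (2,6) = 1.
Column 6 now contains 1, so (3,6) = 4.
Column 6 already has 2; hence (5,6) = 5.
2 is placed in row 6, which forces (6,1) = 1.
6 is placed in row 6, leaving (6,2) = 3.
2 is placed in row 6, leaving (6,5) = 4.
Cage o's pair has product 15, leaving (1,5) = 5.
5 is placed in column 6; hence (1,6) = 3.
Row 2 already has 1, so (2,2) = 5.
Row 3 already has 4, which forces (3,5) = 1.
Column 6 already has 3, leaving (4,6) = 6.
Row 1 now contains 3, so (1,1) = 6.
The 3 cells of cage f must have product 30, so (1,2) = 1.
6 is placed in column 1, which forces (3,1) = 2.
2 is placed in row 3, leaving (3,2) = 6.
Row 3 now contains 1, which forces (3,4) = 5.
Cage e has product 40; hence (4,1) = 5.
Cage b has product 15; hence (4,4) = 1.
6 is placed in row 4, which forces (4,5) = 3.
Column 1 already has 2; hence (5,1) = 3.
Column 5 now contains 3; hence (5,5) = 6.
The 3 cells of cage h must have product 12, leaving (5,2) = 4.
Cage g needs product 48, so (5,4) = 2.
Cage j needs two cells with product 8, so (1,3) = 2.
Column 4 already has 2; hence (1,4) = 4.
4 is placed in column 2, which forces (4,2) = 2.
Cage e needs product 40, which forces (4,3) = 4.
The full grid is 6 1 2 4 5 3 / 4 5 6 3 2 1 / 2 6 3 5 1 4 / 5 2 4 1 3 6 / 3 4 1 2 6 5 / 1 3 5 6 4 2.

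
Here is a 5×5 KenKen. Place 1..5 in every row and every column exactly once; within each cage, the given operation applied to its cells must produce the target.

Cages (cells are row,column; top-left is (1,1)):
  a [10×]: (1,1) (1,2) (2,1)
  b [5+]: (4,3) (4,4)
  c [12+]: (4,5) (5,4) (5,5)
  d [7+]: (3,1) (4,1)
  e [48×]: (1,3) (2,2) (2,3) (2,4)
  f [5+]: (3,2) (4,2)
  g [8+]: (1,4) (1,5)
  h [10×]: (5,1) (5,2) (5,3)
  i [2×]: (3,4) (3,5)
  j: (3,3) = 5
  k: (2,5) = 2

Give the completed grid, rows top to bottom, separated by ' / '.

2 1 4 5 3 / 5 4 3 1 2 / 4 3 5 2 1 / 3 2 1 4 5 / 1 5 2 3 4

K is a freebie, which forces (2,5) = 2.
Cage j is a single given cell, which forces (3,3) = 5.
2 is placed in column 5; hence (3,5) = 1.
Cage e has product 48, so (1,3) = 4.
Row 3 now contains 1, which forces (3,4) = 2.
The only place for 5 in row 2 is (2,1).
Cage h has product 10, leaving (5,2) = 5.
Cage c has sum 12; hence (4,5) = 5.
Cage g needs two cells with sum 8; hence (1,4) = 5.
5 is placed in column 5, leaving (1,5) = 3.
Column 5 already has 3; hence (5,5) = 4.
4 is placed in row 5; hence (5,4) = 3.
The two cells of cage b must have sum 5, leaving (4,3) = 1.
Column 4 already has 3, which forces (4,4) = 4.
Column 3 already has 1, so (5,3) = 2.
The 4 cells of cage e must have product 48, which forces (2,2) = 4.
Column 3 already has 1, so (2,3) = 3.
Column 4 already has 4, so (2,4) = 1.
The two cells of cage d must have sum 7; hence (3,1) = 4.
The two cells of cage f must have sum 5; hence (3,2) = 3.
Row 4 already has 4, which forces (4,1) = 3.
Row 4 already has 1, which forces (4,2) = 2.
Row 5 already has 2; hence (5,1) = 1.
Column 1 now contains 1, which forces (1,1) = 2.
Column 2 already has 2; hence (1,2) = 1.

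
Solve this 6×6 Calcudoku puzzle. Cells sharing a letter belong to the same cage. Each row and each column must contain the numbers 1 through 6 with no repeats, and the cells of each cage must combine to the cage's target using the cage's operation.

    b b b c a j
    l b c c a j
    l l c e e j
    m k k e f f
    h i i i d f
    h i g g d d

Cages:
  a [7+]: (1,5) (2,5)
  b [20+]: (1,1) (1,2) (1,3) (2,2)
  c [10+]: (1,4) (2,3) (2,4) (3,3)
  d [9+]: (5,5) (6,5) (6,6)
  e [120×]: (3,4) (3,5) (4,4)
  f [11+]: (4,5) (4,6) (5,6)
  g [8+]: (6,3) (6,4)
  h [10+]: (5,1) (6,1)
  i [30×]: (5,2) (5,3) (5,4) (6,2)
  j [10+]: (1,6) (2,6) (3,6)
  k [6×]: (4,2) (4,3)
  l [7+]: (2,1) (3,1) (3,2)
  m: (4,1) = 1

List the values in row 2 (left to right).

2 5 4 3 6 1

Cage m is given, which forces (4,1) = 1.
In column 1, 5 can only go at (1,1), so (1,1) = 5.
The only place for 3 in column 1 is (3,1).
Cage l needs sum 7, so (2,1) = 2.
Cage l has sum 7, leaving (3,2) = 2.
Column 2 already has 2; hence (4,2) = 3.
Row 4 now contains 3, which forces (4,3) = 2.
Cage b has sum 20, which forces (2,2) = 5.
5 is placed in column 2, which forces (6,2) = 1.
Column 2 already has 1, so (5,2) = 6.
6 is placed in column 2, so (1,2) = 4.
Cage b has sum 20; hence (1,3) = 6.
6 is placed in row 5, leaving (5,1) = 4.
The two cells of cage h must have sum 10, which forces (6,1) = 6.
The only place for 3 in row 5 is (5,5).
Column 5 now contains 3, which forces (1,5) = 1.
Cage a's pair has sum 7; hence (2,5) = 6.
Row 1 already has 1, which forces (1,4) = 2.
Row 1 already has 2, so (1,6) = 3.
Column 6 already has 3, so (2,6) = 1.
Column 6 now contains 1, leaving (5,6) = 2.
Column 6 now contains 2, leaving (6,6) = 4.
Cage c has sum 10, which forces (3,3) = 1.
Cage j has sum 10, leaving (3,6) = 6.
The 3 cells of cage f must have sum 11, so (4,5) = 4.
Cage f needs sum 11, leaving (4,6) = 5.
Column 3 already has 1, so (5,3) = 5.
Row 5 already has 5, which forces (5,4) = 1.
Column 3 now contains 5, leaving (6,3) = 3.
Row 6 now contains 3, so (6,4) = 5.
Row 6 now contains 4; hence (6,5) = 2.
Column 3 already has 3, leaving (2,3) = 4.
Cage c needs sum 10, leaving (2,4) = 3.
5 is placed in column 4, so (3,4) = 4.
Column 5 already has 4, leaving (3,5) = 5.
Row 4 already has 5; hence (4,4) = 6.
Filled in: 5 4 6 2 1 3 / 2 5 4 3 6 1 / 3 2 1 4 5 6 / 1 3 2 6 4 5 / 4 6 5 1 3 2 / 6 1 3 5 2 4.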